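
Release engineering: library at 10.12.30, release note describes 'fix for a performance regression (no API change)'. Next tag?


Current: 10.12.30
Change category: 'fix for a performance regression (no API change)' → patch bump
SemVer rule: patch bump → increment PATCH (MAJOR and MINOR unchanged)
New: 10.12.31

10.12.31


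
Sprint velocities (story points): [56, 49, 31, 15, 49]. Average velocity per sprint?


Formula: Avg velocity = Total points / Number of sprints
Points: [56, 49, 31, 15, 49]
Sum = 56 + 49 + 31 + 15 + 49 = 200
Avg velocity = 200 / 5 = 40.0 points/sprint

40.0 points/sprint


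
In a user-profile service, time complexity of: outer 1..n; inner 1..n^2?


Reasoning: n times n^2
Complexity: O(n^3)

O(n^3)


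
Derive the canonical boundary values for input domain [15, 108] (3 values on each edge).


Range: [15, 108]
Boundaries: just below min, min, min+1, max-1, max, just above max
Values: [14, 15, 16, 107, 108, 109]

[14, 15, 16, 107, 108, 109]


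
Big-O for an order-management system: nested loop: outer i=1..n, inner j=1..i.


Reasoning: triangle: n(n+1)/2 ~ n^2/2
Complexity: O(n^2)

O(n^2)


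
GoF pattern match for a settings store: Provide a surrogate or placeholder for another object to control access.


This matches the Proxy pattern

Proxy


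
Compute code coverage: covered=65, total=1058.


Coverage = covered / total * 100
Coverage = 65 / 1058 * 100
Coverage = 6.14%

6.14%


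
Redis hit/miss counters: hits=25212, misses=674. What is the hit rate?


Formula: hit rate = hits / (hits + misses) * 100
hit rate = 25212 / (25212 + 674) * 100
hit rate = 25212 / 25886 * 100
hit rate = 97.4%

97.4%


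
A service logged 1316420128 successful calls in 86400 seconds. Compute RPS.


Formula: throughput = requests / seconds
throughput = 1316420128 / 86400
throughput = 15236.34 requests/second

15236.34 requests/second


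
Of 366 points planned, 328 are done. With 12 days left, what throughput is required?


Formula: Required rate = Remaining points / Days left
Remaining = 366 - 328 = 38 points
Required rate = 38 / 12 = 3.17 points/day

3.17 points/day


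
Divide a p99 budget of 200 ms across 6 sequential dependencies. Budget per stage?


Formula: per_stage = total_budget / stages
per_stage = 200 / 6
per_stage = 33.33 ms

33.33 ms


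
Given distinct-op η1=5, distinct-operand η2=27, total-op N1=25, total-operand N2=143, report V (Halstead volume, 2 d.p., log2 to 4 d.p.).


Formula: V = N * log2(η), where N = N1 + N2 and η = η1 + η2
η = 5 + 27 = 32
N = 25 + 143 = 168
log2(32) ≈ 5.0000
V = 168 * 5.0000 = 840.00

840.00


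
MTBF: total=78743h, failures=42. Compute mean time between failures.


Formula: MTBF = Total operating time / Number of failures
MTBF = 78743 / 42
MTBF = 1874.83 hours

1874.83 hours


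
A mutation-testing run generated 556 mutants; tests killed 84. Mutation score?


Mutation score = killed / total * 100
Mutation score = 84 / 556 * 100
Mutation score = 15.11%

15.11%


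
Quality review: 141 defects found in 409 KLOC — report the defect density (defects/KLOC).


Defect density = defects / KLOC
Defect density = 141 / 409
Defect density = 0.345 defects/KLOC

0.345 defects/KLOC


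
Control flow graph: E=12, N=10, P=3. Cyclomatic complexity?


Formula: V(G) = E - N + 2P
V(G) = 12 - 10 + 2*3
V(G) = 2 + 6
V(G) = 8

8


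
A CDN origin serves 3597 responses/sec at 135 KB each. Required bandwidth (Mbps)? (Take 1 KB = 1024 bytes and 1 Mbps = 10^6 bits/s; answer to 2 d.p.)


Formula: Mbps = payload_bytes * RPS * 8 / 1e6
Payload per request = 135 KB = 135 * 1024 = 138240 bytes
Total bytes/sec = 138240 * 3597 = 497249280
Total bits/sec = 497249280 * 8 = 3977994240
Mbps = 3977994240 / 1e6 = 3977.99

3977.99 Mbps


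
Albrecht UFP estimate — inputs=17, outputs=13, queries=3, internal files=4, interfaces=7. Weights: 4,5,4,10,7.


UFP = EI*4 + EO*5 + EQ*4 + ILF*10 + EIF*7
UFP = 17*4 + 13*5 + 3*4 + 4*10 + 7*7
UFP = 68 + 65 + 12 + 40 + 49
UFP = 234

234


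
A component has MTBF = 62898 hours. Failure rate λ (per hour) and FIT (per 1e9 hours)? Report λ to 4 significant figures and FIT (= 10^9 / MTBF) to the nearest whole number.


Formula: λ = 1 / MTBF; FIT = λ × 1e9 = 1e9 / MTBF
λ = 1 / 62898 ≈ 1.590e-05 failures/hour
FIT = 1e9 / 62898 ≈ 15899 failures per 1e9 hours (nearest whole number)

λ = 1.590e-05 /h, FIT = 15899


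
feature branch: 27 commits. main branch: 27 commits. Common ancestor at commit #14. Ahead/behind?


Common ancestor: commit #14
feature commits after divergence: 27 - 14 = 13
main commits after divergence: 27 - 14 = 13
feature is 13 commits ahead of main
main is 13 commits ahead of feature

feature ahead: 13, main ahead: 13


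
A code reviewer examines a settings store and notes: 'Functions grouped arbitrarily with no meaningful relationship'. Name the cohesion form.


Reasoning: Worst: random grouping
Type: Coincidental cohesion

Coincidental cohesion


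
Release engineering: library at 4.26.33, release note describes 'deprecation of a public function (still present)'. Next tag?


Current: 4.26.33
Change category: 'deprecation of a public function (still present)' → minor bump
SemVer rule: minor bump → increment MINOR, reset PATCH to 0 (MAJOR unchanged)
New: 4.27.0

4.27.0


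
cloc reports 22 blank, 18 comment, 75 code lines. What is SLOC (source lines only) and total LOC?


Total LOC = blank + comment + code
Total LOC = 22 + 18 + 75 = 115
SLOC (source only) = code = 75

Total LOC: 115, SLOC: 75


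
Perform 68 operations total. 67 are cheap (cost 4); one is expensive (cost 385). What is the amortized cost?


Formula: Amortized cost = Total cost / Operations
Total cost = (67 * 4) + (1 * 385)
Total cost = 268 + 385 = 653
Amortized = 653 / 68 = 9.6029

9.6029


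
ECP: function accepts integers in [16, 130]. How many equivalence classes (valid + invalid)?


Valid range: [16, 130]
Class 1: x < 16 — invalid
Class 2: 16 ≤ x ≤ 130 — valid
Class 3: x > 130 — invalid
Total equivalence classes: 3

3 equivalence classes


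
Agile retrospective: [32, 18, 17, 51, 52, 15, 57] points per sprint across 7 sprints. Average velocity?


Formula: Avg velocity = Total points / Number of sprints
Points: [32, 18, 17, 51, 52, 15, 57]
Sum = 32 + 18 + 17 + 51 + 52 + 15 + 57 = 242
Avg velocity = 242 / 7 = 34.57 points/sprint

34.57 points/sprint


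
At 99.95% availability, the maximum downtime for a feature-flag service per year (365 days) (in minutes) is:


Formula: allowed downtime = period * (100 - SLA) / 100
Period (year (365 days)) = 525600 minutes
Unavailability fraction = (100 - 99.95) / 100
Allowed downtime = 525600 * (100 - 99.95) / 100
Allowed downtime = 262.8 minutes

262.8 minutes


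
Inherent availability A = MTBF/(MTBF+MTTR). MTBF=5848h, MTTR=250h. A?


Availability = MTBF / (MTBF + MTTR)
Availability = 5848 / (5848 + 250)
Availability = 5848 / 6098
Availability = 95.9003%

95.9003%


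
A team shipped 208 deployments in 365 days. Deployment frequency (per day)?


Formula: deployments per day = releases / days
= 208 / 365
= 0.57 deploys/day
(equivalently, 3.99 deploys/week)

0.57 deploys/day


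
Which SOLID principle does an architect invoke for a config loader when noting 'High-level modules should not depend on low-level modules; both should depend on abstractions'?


This describes the Dependency Inversion Principle (DIP)

Dependency Inversion Principle (DIP)


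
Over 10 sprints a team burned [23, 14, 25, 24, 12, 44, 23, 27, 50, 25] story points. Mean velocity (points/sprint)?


Formula: Avg velocity = Total points / Number of sprints
Points: [23, 14, 25, 24, 12, 44, 23, 27, 50, 25]
Sum = 23 + 14 + 25 + 24 + 12 + 44 + 23 + 27 + 50 + 25 = 267
Avg velocity = 267 / 10 = 26.7 points/sprint

26.7 points/sprint


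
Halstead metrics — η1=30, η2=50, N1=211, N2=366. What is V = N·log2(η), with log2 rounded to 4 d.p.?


Formula: V = N * log2(η), where N = N1 + N2 and η = η1 + η2
η = 30 + 50 = 80
N = 211 + 366 = 577
log2(80) ≈ 6.3219
V = 577 * 6.3219 = 3647.74

3647.74


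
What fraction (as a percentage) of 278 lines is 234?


Coverage = covered / total * 100
Coverage = 234 / 278 * 100
Coverage = 84.17%

84.17%


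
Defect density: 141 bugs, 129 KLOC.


Defect density = defects / KLOC
Defect density = 141 / 129
Defect density = 1.093 defects/KLOC

1.093 defects/KLOC


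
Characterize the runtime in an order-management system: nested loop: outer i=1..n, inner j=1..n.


Reasoning: n iterations times n iterations
Complexity: O(n^2)

O(n^2)


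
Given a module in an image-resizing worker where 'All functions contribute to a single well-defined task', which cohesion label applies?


Reasoning: Best: single purpose
Type: Functional cohesion

Functional cohesion


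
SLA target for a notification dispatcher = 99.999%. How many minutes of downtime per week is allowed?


Formula: allowed downtime = period * (100 - SLA) / 100
Period (week) = 10080 minutes
Unavailability fraction = (100 - 99.999) / 100
Allowed downtime = 10080 * (100 - 99.999) / 100
Allowed downtime = 0.1008 minutes

0.1008 minutes


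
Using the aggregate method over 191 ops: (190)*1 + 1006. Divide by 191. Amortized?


Formula: Amortized cost = Total cost / Operations
Total cost = (190 * 1) + (1 * 1006)
Total cost = 190 + 1006 = 1196
Amortized = 1196 / 191 = 6.2618

6.2618


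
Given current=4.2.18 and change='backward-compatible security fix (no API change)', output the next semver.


Current: 4.2.18
Change category: 'backward-compatible security fix (no API change)' → patch bump
SemVer rule: patch bump → increment PATCH (MAJOR and MINOR unchanged)
New: 4.2.19

4.2.19


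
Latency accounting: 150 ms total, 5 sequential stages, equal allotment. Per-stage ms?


Formula: per_stage = total_budget / stages
per_stage = 150 / 5
per_stage = 30.0 ms

30.0 ms


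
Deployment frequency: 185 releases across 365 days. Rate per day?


Formula: deployments per day = releases / days
= 185 / 365
= 0.507 deploys/day
(equivalently, 3.55 deploys/week)

0.507 deploys/day


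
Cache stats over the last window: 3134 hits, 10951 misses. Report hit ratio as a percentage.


Formula: hit rate = hits / (hits + misses) * 100
hit rate = 3134 / (3134 + 10951) * 100
hit rate = 3134 / 14085 * 100
hit rate = 22.25%

22.25%


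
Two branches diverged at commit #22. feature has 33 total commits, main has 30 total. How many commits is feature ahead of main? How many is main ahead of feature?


Common ancestor: commit #22
feature commits after divergence: 33 - 22 = 11
main commits after divergence: 30 - 22 = 8
feature is 11 commits ahead of main
main is 8 commits ahead of feature

feature ahead: 11, main ahead: 8


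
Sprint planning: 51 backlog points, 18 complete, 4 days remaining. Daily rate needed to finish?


Formula: Required rate = Remaining points / Days left
Remaining = 51 - 18 = 33 points
Required rate = 33 / 4 = 8.25 points/day

8.25 points/day


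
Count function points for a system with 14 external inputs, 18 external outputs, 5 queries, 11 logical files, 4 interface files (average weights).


UFP = EI*4 + EO*5 + EQ*4 + ILF*10 + EIF*7
UFP = 14*4 + 18*5 + 5*4 + 11*10 + 4*7
UFP = 56 + 90 + 20 + 110 + 28
UFP = 304

304


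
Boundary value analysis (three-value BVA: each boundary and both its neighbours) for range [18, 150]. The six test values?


Range: [18, 150]
Boundaries: just below min, min, min+1, max-1, max, just above max
Values: [17, 18, 19, 149, 150, 151]

[17, 18, 19, 149, 150, 151]


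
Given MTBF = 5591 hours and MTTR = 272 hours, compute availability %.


Availability = MTBF / (MTBF + MTTR)
Availability = 5591 / (5591 + 272)
Availability = 5591 / 5863
Availability = 95.3607%

95.3607%


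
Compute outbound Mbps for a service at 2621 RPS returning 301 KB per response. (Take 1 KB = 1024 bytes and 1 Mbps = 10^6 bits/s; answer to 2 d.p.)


Formula: Mbps = payload_bytes * RPS * 8 / 1e6
Payload per request = 301 KB = 301 * 1024 = 308224 bytes
Total bytes/sec = 308224 * 2621 = 807855104
Total bits/sec = 807855104 * 8 = 6462840832
Mbps = 6462840832 / 1e6 = 6462.84

6462.84 Mbps


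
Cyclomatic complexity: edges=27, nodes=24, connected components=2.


Formula: V(G) = E - N + 2P
V(G) = 27 - 24 + 2*2
V(G) = 3 + 4
V(G) = 7

7


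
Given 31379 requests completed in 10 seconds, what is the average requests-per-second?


Formula: throughput = requests / seconds
throughput = 31379 / 10
throughput = 3137.9 requests/second

3137.9 requests/second


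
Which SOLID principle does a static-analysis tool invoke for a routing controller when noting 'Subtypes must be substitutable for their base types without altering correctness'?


This describes the Liskov Substitution Principle (LSP)

Liskov Substitution Principle (LSP)


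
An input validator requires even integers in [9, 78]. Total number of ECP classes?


Constraint: even integers in [9, 78]
Class 1: x < 9 — out-of-range invalid
Class 2: x in [9,78] but odd — wrong type invalid
Class 3: x in [9,78] and even — valid
Class 4: x > 78 — out-of-range invalid
Total equivalence classes: 4

4 equivalence classes


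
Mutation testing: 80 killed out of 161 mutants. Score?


Mutation score = killed / total * 100
Mutation score = 80 / 161 * 100
Mutation score = 49.69%

49.69%


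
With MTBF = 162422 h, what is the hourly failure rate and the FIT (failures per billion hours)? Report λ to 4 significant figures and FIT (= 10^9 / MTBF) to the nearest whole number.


Formula: λ = 1 / MTBF; FIT = λ × 1e9 = 1e9 / MTBF
λ = 1 / 162422 ≈ 6.157e-06 failures/hour
FIT = 1e9 / 162422 ≈ 6157 failures per 1e9 hours (nearest whole number)

λ = 6.157e-06 /h, FIT = 6157


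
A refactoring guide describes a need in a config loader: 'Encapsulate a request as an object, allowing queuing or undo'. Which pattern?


This matches the Command pattern

Command


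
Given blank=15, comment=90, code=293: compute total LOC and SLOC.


Total LOC = blank + comment + code
Total LOC = 15 + 90 + 293 = 398
SLOC (source only) = code = 293

Total LOC: 398, SLOC: 293


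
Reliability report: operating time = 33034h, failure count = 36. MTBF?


Formula: MTBF = Total operating time / Number of failures
MTBF = 33034 / 36
MTBF = 917.61 hours

917.61 hours


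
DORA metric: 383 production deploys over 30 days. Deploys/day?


Formula: deployments per day = releases / days
= 383 / 30
= 12.767 deploys/day
(equivalently, 89.37 deploys/week)

12.767 deploys/day


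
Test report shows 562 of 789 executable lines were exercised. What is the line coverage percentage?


Coverage = covered / total * 100
Coverage = 562 / 789 * 100
Coverage = 71.23%

71.23%


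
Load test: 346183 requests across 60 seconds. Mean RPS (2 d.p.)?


Formula: throughput = requests / seconds
throughput = 346183 / 60
throughput = 5769.72 requests/second

5769.72 requests/second


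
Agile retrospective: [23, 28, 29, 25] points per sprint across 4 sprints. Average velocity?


Formula: Avg velocity = Total points / Number of sprints
Points: [23, 28, 29, 25]
Sum = 23 + 28 + 29 + 25 = 105
Avg velocity = 105 / 4 = 26.25 points/sprint

26.25 points/sprint


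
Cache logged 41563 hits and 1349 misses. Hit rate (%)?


Formula: hit rate = hits / (hits + misses) * 100
hit rate = 41563 / (41563 + 1349) * 100
hit rate = 41563 / 42912 * 100
hit rate = 96.86%

96.86%


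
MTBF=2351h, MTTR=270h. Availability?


Availability = MTBF / (MTBF + MTTR)
Availability = 2351 / (2351 + 270)
Availability = 2351 / 2621
Availability = 89.6986%

89.6986%


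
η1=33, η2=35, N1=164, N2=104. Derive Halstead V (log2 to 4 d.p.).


Formula: V = N * log2(η), where N = N1 + N2 and η = η1 + η2
η = 33 + 35 = 68
N = 164 + 104 = 268
log2(68) ≈ 6.0875
V = 268 * 6.0875 = 1631.45

1631.45


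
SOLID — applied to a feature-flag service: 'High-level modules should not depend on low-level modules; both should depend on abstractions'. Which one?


This describes the Dependency Inversion Principle (DIP)

Dependency Inversion Principle (DIP)


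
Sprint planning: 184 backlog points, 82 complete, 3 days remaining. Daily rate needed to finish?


Formula: Required rate = Remaining points / Days left
Remaining = 184 - 82 = 102 points
Required rate = 102 / 3 = 34.0 points/day

34.0 points/day


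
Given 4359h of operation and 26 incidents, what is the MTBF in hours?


Formula: MTBF = Total operating time / Number of failures
MTBF = 4359 / 26
MTBF = 167.65 hours

167.65 hours


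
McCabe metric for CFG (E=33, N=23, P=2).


Formula: V(G) = E - N + 2P
V(G) = 33 - 23 + 2*2
V(G) = 10 + 4
V(G) = 14

14


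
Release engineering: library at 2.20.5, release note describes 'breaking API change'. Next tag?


Current: 2.20.5
Change category: 'breaking API change' → major bump
SemVer rule: major bump → increment MAJOR, reset MINOR and PATCH to 0
New: 3.0.0

3.0.0


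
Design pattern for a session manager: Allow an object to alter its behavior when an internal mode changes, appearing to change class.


This matches the State pattern

State


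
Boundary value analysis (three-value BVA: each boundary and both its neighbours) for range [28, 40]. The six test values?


Range: [28, 40]
Boundaries: just below min, min, min+1, max-1, max, just above max
Values: [27, 28, 29, 39, 40, 41]

[27, 28, 29, 39, 40, 41]


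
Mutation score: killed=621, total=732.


Mutation score = killed / total * 100
Mutation score = 621 / 732 * 100
Mutation score = 84.84%

84.84%


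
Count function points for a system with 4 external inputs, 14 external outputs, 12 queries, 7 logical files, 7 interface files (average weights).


UFP = EI*4 + EO*5 + EQ*4 + ILF*10 + EIF*7
UFP = 4*4 + 14*5 + 12*4 + 7*10 + 7*7
UFP = 16 + 70 + 48 + 70 + 49
UFP = 253

253


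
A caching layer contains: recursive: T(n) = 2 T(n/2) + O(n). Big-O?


Reasoning: master theorem case 2 (merge-sort recurrence)
Complexity: O(n log n)

O(n log n)


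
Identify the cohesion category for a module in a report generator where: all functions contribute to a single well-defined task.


Reasoning: Best: single purpose
Type: Functional cohesion

Functional cohesion


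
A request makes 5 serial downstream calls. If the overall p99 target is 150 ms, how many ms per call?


Formula: per_stage = total_budget / stages
per_stage = 150 / 5
per_stage = 30.0 ms

30.0 ms


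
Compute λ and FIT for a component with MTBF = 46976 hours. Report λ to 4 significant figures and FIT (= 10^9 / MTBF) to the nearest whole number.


Formula: λ = 1 / MTBF; FIT = λ × 1e9 = 1e9 / MTBF
λ = 1 / 46976 ≈ 2.129e-05 failures/hour
FIT = 1e9 / 46976 ≈ 21287 failures per 1e9 hours (nearest whole number)

λ = 2.129e-05 /h, FIT = 21287


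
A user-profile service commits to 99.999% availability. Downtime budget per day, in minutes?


Formula: allowed downtime = period * (100 - SLA) / 100
Period (day) = 1440 minutes
Unavailability fraction = (100 - 99.999) / 100
Allowed downtime = 1440 * (100 - 99.999) / 100
Allowed downtime = 0.0144 minutes

0.0144 minutes


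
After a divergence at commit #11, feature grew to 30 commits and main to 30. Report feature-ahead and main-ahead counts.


Common ancestor: commit #11
feature commits after divergence: 30 - 11 = 19
main commits after divergence: 30 - 11 = 19
feature is 19 commits ahead of main
main is 19 commits ahead of feature

feature ahead: 19, main ahead: 19


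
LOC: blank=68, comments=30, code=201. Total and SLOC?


Total LOC = blank + comment + code
Total LOC = 68 + 30 + 201 = 299
SLOC (source only) = code = 201

Total LOC: 299, SLOC: 201


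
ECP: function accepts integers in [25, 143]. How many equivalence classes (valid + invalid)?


Valid range: [25, 143]
Class 1: x < 25 — invalid
Class 2: 25 ≤ x ≤ 143 — valid
Class 3: x > 143 — invalid
Total equivalence classes: 3

3 equivalence classes


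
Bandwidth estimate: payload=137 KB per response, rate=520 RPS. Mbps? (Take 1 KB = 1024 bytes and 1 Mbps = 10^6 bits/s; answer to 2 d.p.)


Formula: Mbps = payload_bytes * RPS * 8 / 1e6
Payload per request = 137 KB = 137 * 1024 = 140288 bytes
Total bytes/sec = 140288 * 520 = 72949760
Total bits/sec = 72949760 * 8 = 583598080
Mbps = 583598080 / 1e6 = 583.6

583.6 Mbps


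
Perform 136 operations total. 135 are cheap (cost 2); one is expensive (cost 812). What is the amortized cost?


Formula: Amortized cost = Total cost / Operations
Total cost = (135 * 2) + (1 * 812)
Total cost = 270 + 812 = 1082
Amortized = 1082 / 136 = 7.9559

7.9559


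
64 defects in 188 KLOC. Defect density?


Defect density = defects / KLOC
Defect density = 64 / 188
Defect density = 0.34 defects/KLOC

0.34 defects/KLOC


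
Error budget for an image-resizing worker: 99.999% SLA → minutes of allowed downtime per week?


Formula: allowed downtime = period * (100 - SLA) / 100
Period (week) = 10080 minutes
Unavailability fraction = (100 - 99.999) / 100
Allowed downtime = 10080 * (100 - 99.999) / 100
Allowed downtime = 0.1008 minutes

0.1008 minutes


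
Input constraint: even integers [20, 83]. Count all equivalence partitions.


Constraint: even integers in [20, 83]
Class 1: x < 20 — out-of-range invalid
Class 2: x in [20,83] but odd — wrong type invalid
Class 3: x in [20,83] and even — valid
Class 4: x > 83 — out-of-range invalid
Total equivalence classes: 4

4 equivalence classes


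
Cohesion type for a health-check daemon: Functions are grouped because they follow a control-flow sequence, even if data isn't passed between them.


Reasoning: Grouped by order of execution within a routine, not by data flow
Type: Procedural cohesion

Procedural cohesion


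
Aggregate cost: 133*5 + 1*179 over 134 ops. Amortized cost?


Formula: Amortized cost = Total cost / Operations
Total cost = (133 * 5) + (1 * 179)
Total cost = 665 + 179 = 844
Amortized = 844 / 134 = 6.2985

6.2985


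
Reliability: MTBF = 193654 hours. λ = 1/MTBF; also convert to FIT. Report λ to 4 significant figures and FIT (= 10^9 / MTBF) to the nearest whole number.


Formula: λ = 1 / MTBF; FIT = λ × 1e9 = 1e9 / MTBF
λ = 1 / 193654 ≈ 5.164e-06 failures/hour
FIT = 1e9 / 193654 ≈ 5164 failures per 1e9 hours (nearest whole number)

λ = 5.164e-06 /h, FIT = 5164


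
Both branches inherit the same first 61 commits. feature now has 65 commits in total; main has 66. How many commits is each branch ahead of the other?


Common ancestor: commit #61
feature commits after divergence: 65 - 61 = 4
main commits after divergence: 66 - 61 = 5
feature is 4 commits ahead of main
main is 5 commits ahead of feature

feature ahead: 4, main ahead: 5


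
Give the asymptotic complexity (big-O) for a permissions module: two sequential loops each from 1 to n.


Reasoning: sequential dominates: O(n) + O(n) = O(n)
Complexity: O(n)

O(n)


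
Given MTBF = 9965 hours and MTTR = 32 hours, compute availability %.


Availability = MTBF / (MTBF + MTTR)
Availability = 9965 / (9965 + 32)
Availability = 9965 / 9997
Availability = 99.6799%

99.6799%


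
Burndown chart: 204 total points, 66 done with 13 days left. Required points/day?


Formula: Required rate = Remaining points / Days left
Remaining = 204 - 66 = 138 points
Required rate = 138 / 13 = 10.62 points/day

10.62 points/day


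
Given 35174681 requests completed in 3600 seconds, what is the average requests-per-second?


Formula: throughput = requests / seconds
throughput = 35174681 / 3600
throughput = 9770.74 requests/second

9770.74 requests/second


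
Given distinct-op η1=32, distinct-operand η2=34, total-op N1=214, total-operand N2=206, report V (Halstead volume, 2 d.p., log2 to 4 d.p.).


Formula: V = N * log2(η), where N = N1 + N2 and η = η1 + η2
η = 32 + 34 = 66
N = 214 + 206 = 420
log2(66) ≈ 6.0444
V = 420 * 6.0444 = 2538.65

2538.65


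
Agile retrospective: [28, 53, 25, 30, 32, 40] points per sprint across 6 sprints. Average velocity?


Formula: Avg velocity = Total points / Number of sprints
Points: [28, 53, 25, 30, 32, 40]
Sum = 28 + 53 + 25 + 30 + 32 + 40 = 208
Avg velocity = 208 / 6 = 34.67 points/sprint

34.67 points/sprint


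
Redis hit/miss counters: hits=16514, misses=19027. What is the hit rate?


Formula: hit rate = hits / (hits + misses) * 100
hit rate = 16514 / (16514 + 19027) * 100
hit rate = 16514 / 35541 * 100
hit rate = 46.46%

46.46%


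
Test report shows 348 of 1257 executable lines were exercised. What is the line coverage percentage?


Coverage = covered / total * 100
Coverage = 348 / 1257 * 100
Coverage = 27.68%

27.68%


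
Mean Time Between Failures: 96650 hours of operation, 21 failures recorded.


Formula: MTBF = Total operating time / Number of failures
MTBF = 96650 / 21
MTBF = 4602.38 hours

4602.38 hours


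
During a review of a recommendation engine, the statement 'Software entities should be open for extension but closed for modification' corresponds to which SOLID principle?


This describes the Open/Closed Principle (OCP)

Open/Closed Principle (OCP)


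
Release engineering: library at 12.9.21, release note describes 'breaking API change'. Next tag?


Current: 12.9.21
Change category: 'breaking API change' → major bump
SemVer rule: major bump → increment MAJOR, reset MINOR and PATCH to 0
New: 13.0.0

13.0.0


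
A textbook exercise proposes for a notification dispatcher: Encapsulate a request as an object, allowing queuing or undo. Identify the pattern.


This matches the Command pattern

Command


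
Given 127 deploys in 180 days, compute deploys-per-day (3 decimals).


Formula: deployments per day = releases / days
= 127 / 180
= 0.706 deploys/day
(equivalently, 4.94 deploys/week)

0.706 deploys/day


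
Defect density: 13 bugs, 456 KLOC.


Defect density = defects / KLOC
Defect density = 13 / 456
Defect density = 0.029 defects/KLOC

0.029 defects/KLOC


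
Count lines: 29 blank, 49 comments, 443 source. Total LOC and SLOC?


Total LOC = blank + comment + code
Total LOC = 29 + 49 + 443 = 521
SLOC (source only) = code = 443

Total LOC: 521, SLOC: 443


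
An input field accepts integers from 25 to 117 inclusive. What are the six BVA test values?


Range: [25, 117]
Boundaries: just below min, min, min+1, max-1, max, just above max
Values: [24, 25, 26, 116, 117, 118]

[24, 25, 26, 116, 117, 118]


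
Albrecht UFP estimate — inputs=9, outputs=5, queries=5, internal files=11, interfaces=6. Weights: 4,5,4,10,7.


UFP = EI*4 + EO*5 + EQ*4 + ILF*10 + EIF*7
UFP = 9*4 + 5*5 + 5*4 + 11*10 + 6*7
UFP = 36 + 25 + 20 + 110 + 42
UFP = 233

233


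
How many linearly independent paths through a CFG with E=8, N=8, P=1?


Formula: V(G) = E - N + 2P
V(G) = 8 - 8 + 2*1
V(G) = 0 + 2
V(G) = 2

2


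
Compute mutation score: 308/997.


Mutation score = killed / total * 100
Mutation score = 308 / 997 * 100
Mutation score = 30.89%

30.89%


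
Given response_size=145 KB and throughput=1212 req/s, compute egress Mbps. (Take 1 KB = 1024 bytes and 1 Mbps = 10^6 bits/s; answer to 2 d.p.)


Formula: Mbps = payload_bytes * RPS * 8 / 1e6
Payload per request = 145 KB = 145 * 1024 = 148480 bytes
Total bytes/sec = 148480 * 1212 = 179957760
Total bits/sec = 179957760 * 8 = 1439662080
Mbps = 1439662080 / 1e6 = 1439.66

1439.66 Mbps


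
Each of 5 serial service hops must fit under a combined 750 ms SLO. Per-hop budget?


Formula: per_stage = total_budget / stages
per_stage = 750 / 5
per_stage = 150.0 ms

150.0 ms


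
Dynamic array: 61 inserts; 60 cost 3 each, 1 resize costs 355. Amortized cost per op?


Formula: Amortized cost = Total cost / Operations
Total cost = (60 * 3) + (1 * 355)
Total cost = 180 + 355 = 535
Amortized = 535 / 61 = 8.7705

8.7705


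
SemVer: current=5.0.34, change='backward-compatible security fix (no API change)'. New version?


Current: 5.0.34
Change category: 'backward-compatible security fix (no API change)' → patch bump
SemVer rule: patch bump → increment PATCH (MAJOR and MINOR unchanged)
New: 5.0.35

5.0.35


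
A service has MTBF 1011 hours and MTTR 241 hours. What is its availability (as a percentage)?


Availability = MTBF / (MTBF + MTTR)
Availability = 1011 / (1011 + 241)
Availability = 1011 / 1252
Availability = 80.7508%

80.7508%


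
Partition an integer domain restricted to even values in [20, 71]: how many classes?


Constraint: even integers in [20, 71]
Class 1: x < 20 — out-of-range invalid
Class 2: x in [20,71] but odd — wrong type invalid
Class 3: x in [20,71] and even — valid
Class 4: x > 71 — out-of-range invalid
Total equivalence classes: 4

4 equivalence classes


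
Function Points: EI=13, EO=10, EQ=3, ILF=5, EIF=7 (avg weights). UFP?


UFP = EI*4 + EO*5 + EQ*4 + ILF*10 + EIF*7
UFP = 13*4 + 10*5 + 3*4 + 5*10 + 7*7
UFP = 52 + 50 + 12 + 50 + 49
UFP = 213

213


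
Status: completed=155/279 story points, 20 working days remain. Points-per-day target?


Formula: Required rate = Remaining points / Days left
Remaining = 279 - 155 = 124 points
Required rate = 124 / 20 = 6.2 points/day

6.2 points/day


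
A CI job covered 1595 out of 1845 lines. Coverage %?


Coverage = covered / total * 100
Coverage = 1595 / 1845 * 100
Coverage = 86.45%

86.45%


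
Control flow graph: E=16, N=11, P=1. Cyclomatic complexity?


Formula: V(G) = E - N + 2P
V(G) = 16 - 11 + 2*1
V(G) = 5 + 2
V(G) = 7

7


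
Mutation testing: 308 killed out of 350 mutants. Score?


Mutation score = killed / total * 100
Mutation score = 308 / 350 * 100
Mutation score = 88.0%

88.0%


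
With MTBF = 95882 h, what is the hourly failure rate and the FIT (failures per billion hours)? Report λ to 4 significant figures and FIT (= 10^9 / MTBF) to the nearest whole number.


Formula: λ = 1 / MTBF; FIT = λ × 1e9 = 1e9 / MTBF
λ = 1 / 95882 ≈ 1.043e-05 failures/hour
FIT = 1e9 / 95882 ≈ 10429 failures per 1e9 hours (nearest whole number)

λ = 1.043e-05 /h, FIT = 10429


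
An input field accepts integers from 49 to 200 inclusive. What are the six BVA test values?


Range: [49, 200]
Boundaries: just below min, min, min+1, max-1, max, just above max
Values: [48, 49, 50, 199, 200, 201]

[48, 49, 50, 199, 200, 201]


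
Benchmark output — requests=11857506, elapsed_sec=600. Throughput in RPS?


Formula: throughput = requests / seconds
throughput = 11857506 / 600
throughput = 19762.51 requests/second

19762.51 requests/second


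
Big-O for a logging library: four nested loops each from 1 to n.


Reasoning: four levels of nesting
Complexity: O(n^4)

O(n^4)


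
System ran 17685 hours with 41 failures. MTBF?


Formula: MTBF = Total operating time / Number of failures
MTBF = 17685 / 41
MTBF = 431.34 hours

431.34 hours


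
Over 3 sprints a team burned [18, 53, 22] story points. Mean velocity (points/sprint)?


Formula: Avg velocity = Total points / Number of sprints
Points: [18, 53, 22]
Sum = 18 + 53 + 22 = 93
Avg velocity = 93 / 3 = 31.0 points/sprint

31.0 points/sprint


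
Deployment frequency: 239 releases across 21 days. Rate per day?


Formula: deployments per day = releases / days
= 239 / 21
= 11.381 deploys/day
(equivalently, 79.67 deploys/week)

11.381 deploys/day


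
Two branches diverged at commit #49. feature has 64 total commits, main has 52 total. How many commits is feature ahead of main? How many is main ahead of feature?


Common ancestor: commit #49
feature commits after divergence: 64 - 49 = 15
main commits after divergence: 52 - 49 = 3
feature is 15 commits ahead of main
main is 3 commits ahead of feature

feature ahead: 15, main ahead: 3


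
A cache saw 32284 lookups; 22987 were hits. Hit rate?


Formula: hit rate = hits / (hits + misses) * 100
hit rate = 22987 / (22987 + 9297) * 100
hit rate = 22987 / 32284 * 100
hit rate = 71.2%

71.2%


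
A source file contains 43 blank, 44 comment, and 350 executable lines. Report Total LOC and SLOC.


Total LOC = blank + comment + code
Total LOC = 43 + 44 + 350 = 437
SLOC (source only) = code = 350

Total LOC: 437, SLOC: 350


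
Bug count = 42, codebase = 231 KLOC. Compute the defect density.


Defect density = defects / KLOC
Defect density = 42 / 231
Defect density = 0.182 defects/KLOC

0.182 defects/KLOC


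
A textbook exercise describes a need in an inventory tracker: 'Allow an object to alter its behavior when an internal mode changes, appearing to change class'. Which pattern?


This matches the State pattern

State


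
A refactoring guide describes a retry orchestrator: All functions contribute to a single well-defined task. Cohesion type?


Reasoning: Best: single purpose
Type: Functional cohesion

Functional cohesion


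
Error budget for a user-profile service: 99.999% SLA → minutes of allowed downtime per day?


Formula: allowed downtime = period * (100 - SLA) / 100
Period (day) = 1440 minutes
Unavailability fraction = (100 - 99.999) / 100
Allowed downtime = 1440 * (100 - 99.999) / 100
Allowed downtime = 0.0144 minutes

0.0144 minutes


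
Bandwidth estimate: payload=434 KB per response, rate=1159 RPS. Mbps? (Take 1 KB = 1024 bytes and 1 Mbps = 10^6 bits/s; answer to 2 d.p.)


Formula: Mbps = payload_bytes * RPS * 8 / 1e6
Payload per request = 434 KB = 434 * 1024 = 444416 bytes
Total bytes/sec = 444416 * 1159 = 515078144
Total bits/sec = 515078144 * 8 = 4120625152
Mbps = 4120625152 / 1e6 = 4120.63

4120.63 Mbps


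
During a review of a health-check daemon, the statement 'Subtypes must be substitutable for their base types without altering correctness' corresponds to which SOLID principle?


This describes the Liskov Substitution Principle (LSP)

Liskov Substitution Principle (LSP)


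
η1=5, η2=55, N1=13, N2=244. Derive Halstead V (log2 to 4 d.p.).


Formula: V = N * log2(η), where N = N1 + N2 and η = η1 + η2
η = 5 + 55 = 60
N = 13 + 244 = 257
log2(60) ≈ 5.9069
V = 257 * 5.9069 = 1518.07

1518.07


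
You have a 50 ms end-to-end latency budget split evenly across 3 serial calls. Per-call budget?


Formula: per_stage = total_budget / stages
per_stage = 50 / 3
per_stage = 16.67 ms

16.67 ms


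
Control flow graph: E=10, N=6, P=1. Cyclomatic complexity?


Formula: V(G) = E - N + 2P
V(G) = 10 - 6 + 2*1
V(G) = 4 + 2
V(G) = 6

6


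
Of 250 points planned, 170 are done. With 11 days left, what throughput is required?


Formula: Required rate = Remaining points / Days left
Remaining = 250 - 170 = 80 points
Required rate = 80 / 11 = 7.27 points/day

7.27 points/day


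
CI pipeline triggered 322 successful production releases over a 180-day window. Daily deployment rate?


Formula: deployments per day = releases / days
= 322 / 180
= 1.789 deploys/day
(equivalently, 12.52 deploys/week)

1.789 deploys/day


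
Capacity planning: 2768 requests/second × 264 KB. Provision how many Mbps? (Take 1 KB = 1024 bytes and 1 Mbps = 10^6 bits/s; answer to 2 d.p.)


Formula: Mbps = payload_bytes * RPS * 8 / 1e6
Payload per request = 264 KB = 264 * 1024 = 270336 bytes
Total bytes/sec = 270336 * 2768 = 748290048
Total bits/sec = 748290048 * 8 = 5986320384
Mbps = 5986320384 / 1e6 = 5986.32

5986.32 Mbps


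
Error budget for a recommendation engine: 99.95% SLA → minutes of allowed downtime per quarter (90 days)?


Formula: allowed downtime = period * (100 - SLA) / 100
Period (quarter (90 days)) = 129600 minutes
Unavailability fraction = (100 - 99.95) / 100
Allowed downtime = 129600 * (100 - 99.95) / 100
Allowed downtime = 64.8 minutes

64.8 minutes


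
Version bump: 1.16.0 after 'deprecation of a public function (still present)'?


Current: 1.16.0
Change category: 'deprecation of a public function (still present)' → minor bump
SemVer rule: minor bump → increment MINOR, reset PATCH to 0 (MAJOR unchanged)
New: 1.17.0

1.17.0


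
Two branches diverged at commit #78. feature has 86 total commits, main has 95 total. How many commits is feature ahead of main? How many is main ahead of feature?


Common ancestor: commit #78
feature commits after divergence: 86 - 78 = 8
main commits after divergence: 95 - 78 = 17
feature is 8 commits ahead of main
main is 17 commits ahead of feature

feature ahead: 8, main ahead: 17


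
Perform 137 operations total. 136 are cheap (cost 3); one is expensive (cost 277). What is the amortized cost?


Formula: Amortized cost = Total cost / Operations
Total cost = (136 * 3) + (1 * 277)
Total cost = 408 + 277 = 685
Amortized = 685 / 137 = 5.0

5.0


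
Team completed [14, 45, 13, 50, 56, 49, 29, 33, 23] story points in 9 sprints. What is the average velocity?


Formula: Avg velocity = Total points / Number of sprints
Points: [14, 45, 13, 50, 56, 49, 29, 33, 23]
Sum = 14 + 45 + 13 + 50 + 56 + 49 + 29 + 33 + 23 = 312
Avg velocity = 312 / 9 = 34.67 points/sprint

34.67 points/sprint


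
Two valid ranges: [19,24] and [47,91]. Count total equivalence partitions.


Valid ranges: [19,24] and [47,91]
Class 1: x < 19 — invalid
Class 2: 19 ≤ x ≤ 24 — valid
Class 3: 24 < x < 47 — invalid (gap between ranges)
Class 4: 47 ≤ x ≤ 91 — valid
Class 5: x > 91 — invalid
Total equivalence classes: 5

5 equivalence classes


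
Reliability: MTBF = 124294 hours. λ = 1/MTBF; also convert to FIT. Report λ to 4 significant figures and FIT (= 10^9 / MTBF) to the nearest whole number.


Formula: λ = 1 / MTBF; FIT = λ × 1e9 = 1e9 / MTBF
λ = 1 / 124294 ≈ 8.045e-06 failures/hour
FIT = 1e9 / 124294 ≈ 8045 failures per 1e9 hours (nearest whole number)

λ = 8.045e-06 /h, FIT = 8045


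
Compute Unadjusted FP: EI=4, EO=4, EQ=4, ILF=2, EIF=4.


UFP = EI*4 + EO*5 + EQ*4 + ILF*10 + EIF*7
UFP = 4*4 + 4*5 + 4*4 + 2*10 + 4*7
UFP = 16 + 20 + 16 + 20 + 28
UFP = 100

100


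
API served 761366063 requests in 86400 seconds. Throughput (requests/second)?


Formula: throughput = requests / seconds
throughput = 761366063 / 86400
throughput = 8812.11 requests/second

8812.11 requests/second


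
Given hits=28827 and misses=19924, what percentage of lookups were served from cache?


Formula: hit rate = hits / (hits + misses) * 100
hit rate = 28827 / (28827 + 19924) * 100
hit rate = 28827 / 48751 * 100
hit rate = 59.13%

59.13%


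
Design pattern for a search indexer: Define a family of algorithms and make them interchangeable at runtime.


This matches the Strategy pattern

Strategy


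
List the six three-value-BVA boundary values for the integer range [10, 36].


Range: [10, 36]
Boundaries: just below min, min, min+1, max-1, max, just above max
Values: [9, 10, 11, 35, 36, 37]

[9, 10, 11, 35, 36, 37]


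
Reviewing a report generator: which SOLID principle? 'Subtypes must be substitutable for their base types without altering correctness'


This describes the Liskov Substitution Principle (LSP)

Liskov Substitution Principle (LSP)


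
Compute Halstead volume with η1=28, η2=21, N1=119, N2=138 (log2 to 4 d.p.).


Formula: V = N * log2(η), where N = N1 + N2 and η = η1 + η2
η = 28 + 21 = 49
N = 119 + 138 = 257
log2(49) ≈ 5.6147
V = 257 * 5.6147 = 1442.98

1442.98


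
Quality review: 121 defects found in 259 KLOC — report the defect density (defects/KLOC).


Defect density = defects / KLOC
Defect density = 121 / 259
Defect density = 0.467 defects/KLOC

0.467 defects/KLOC


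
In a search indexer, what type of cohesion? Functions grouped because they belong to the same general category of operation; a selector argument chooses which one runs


Reasoning: Grouped by category of activity, not by data or sequence
Type: Logical cohesion

Logical cohesion
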